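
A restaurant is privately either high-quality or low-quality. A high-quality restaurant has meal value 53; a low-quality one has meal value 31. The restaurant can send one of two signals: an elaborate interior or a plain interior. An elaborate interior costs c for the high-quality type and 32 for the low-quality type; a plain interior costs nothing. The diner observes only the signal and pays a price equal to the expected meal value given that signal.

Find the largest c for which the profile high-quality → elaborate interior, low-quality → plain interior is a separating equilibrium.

Under separation: elaborate interior → high-quality (pays 53); plain interior → low-quality (pays 31).
Low-quality: 31 − 0 = 31 ≥ 53 − 32 = 21. Holds regardless of c. ✓
High-quality: 53 − c ≥ 31 − 0, so c ≤ 53 − 31 = 22.

22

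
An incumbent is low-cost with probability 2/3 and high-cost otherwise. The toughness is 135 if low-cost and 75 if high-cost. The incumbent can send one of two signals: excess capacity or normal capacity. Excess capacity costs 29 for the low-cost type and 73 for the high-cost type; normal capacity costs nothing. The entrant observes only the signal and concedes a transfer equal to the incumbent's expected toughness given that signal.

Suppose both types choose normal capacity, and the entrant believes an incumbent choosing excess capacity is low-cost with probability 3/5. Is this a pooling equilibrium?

At the pooled signal (normal capacity) the entrant holds the prior 2/3 and pays 2/3·135 + 1/3·75 = 115. Off-path (excess capacity) belief 3/5 gives 3/5·135 + 2/5·75 = 111.
Low-cost: normal capacity gives 115 − 0 = 115; excess capacity gives 111 − 29 = 82. Stays. ✓
High-cost: normal capacity gives 115 − 0 = 115; excess capacity gives 111 − 73 = 38. Stays. ✓

Yes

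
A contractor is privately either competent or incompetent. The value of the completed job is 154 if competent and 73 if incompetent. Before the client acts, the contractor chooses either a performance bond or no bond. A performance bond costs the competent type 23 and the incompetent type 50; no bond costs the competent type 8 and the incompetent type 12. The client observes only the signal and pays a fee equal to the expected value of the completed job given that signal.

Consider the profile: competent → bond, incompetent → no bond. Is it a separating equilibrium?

If types separate, bond earns payment 154 and no bond earns 73.
Competent: bond gives 154 − 23 = 131; no bond gives 73 − 8 = 65. No deviation. ✓
Incompetent: no bond gives 73 − 12 = 61; bond gives 154 − 50 = 104. Would deviate. ✗

No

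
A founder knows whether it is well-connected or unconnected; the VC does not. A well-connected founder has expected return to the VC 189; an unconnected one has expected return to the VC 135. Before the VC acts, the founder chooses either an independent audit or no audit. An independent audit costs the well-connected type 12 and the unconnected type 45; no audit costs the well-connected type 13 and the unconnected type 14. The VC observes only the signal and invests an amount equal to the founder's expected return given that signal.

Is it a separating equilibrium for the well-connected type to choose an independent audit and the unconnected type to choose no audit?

No

If types separate, audit earns payment 189 and no audit earns 135.
Well-connected: audit gives 189 − 12 = 177; no audit gives 135 − 13 = 122. No deviation. ✓
Unconnected: no audit gives 135 − 14 = 121; audit gives 189 − 45 = 144. Would deviate. ✗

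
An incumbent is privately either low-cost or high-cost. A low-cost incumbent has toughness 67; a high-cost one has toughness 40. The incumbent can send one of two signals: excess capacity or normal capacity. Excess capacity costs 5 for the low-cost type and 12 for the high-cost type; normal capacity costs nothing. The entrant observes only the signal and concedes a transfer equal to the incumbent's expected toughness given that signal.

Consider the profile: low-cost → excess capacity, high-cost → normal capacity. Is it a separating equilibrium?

No

Under separation the entrant infers type exactly: excess capacity → low-cost (pays 67), normal capacity → high-cost (pays 40).
Low-cost: excess capacity gives 67 − 5 = 62; normal capacity gives 40 − 0 = 40. No deviation. ✓
High-cost: normal capacity gives 40 − 0 = 40; excess capacity gives 67 − 12 = 55. Would deviate. ✗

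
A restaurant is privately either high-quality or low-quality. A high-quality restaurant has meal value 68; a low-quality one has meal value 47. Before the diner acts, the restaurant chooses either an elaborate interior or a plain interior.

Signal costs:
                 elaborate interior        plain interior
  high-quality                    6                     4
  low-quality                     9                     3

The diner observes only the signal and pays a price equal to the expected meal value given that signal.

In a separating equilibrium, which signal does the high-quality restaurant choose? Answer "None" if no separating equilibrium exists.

Try high-quality → elaborate interior, low-quality → plain interior:
  Under separation the diner infers type exactly: elaborate interior → high-quality (pays 68), plain interior → low-quality (pays 47).
  High-quality: elaborate interior gives 68 − 6 = 62; plain interior gives 47 − 4 = 43. No deviation. ✓
  Low-quality: plain interior gives 47 − 3 = 44; elaborate interior gives 68 − 9 = 59. Would deviate. ✗
Try high-quality → plain interior, low-quality → elaborate interior:
  Under separation the diner infers type exactly: plain interior → high-quality (pays 68), elaborate interior → low-quality (pays 47).
  High-quality: plain interior gives 68 − 4 = 64; elaborate interior gives 47 − 6 = 41. No deviation. ✓
  Low-quality: elaborate interior gives 47 − 9 = 38; plain interior gives 68 − 3 = 65. Would deviate. ✗
Neither assignment is incentive-compatible.

None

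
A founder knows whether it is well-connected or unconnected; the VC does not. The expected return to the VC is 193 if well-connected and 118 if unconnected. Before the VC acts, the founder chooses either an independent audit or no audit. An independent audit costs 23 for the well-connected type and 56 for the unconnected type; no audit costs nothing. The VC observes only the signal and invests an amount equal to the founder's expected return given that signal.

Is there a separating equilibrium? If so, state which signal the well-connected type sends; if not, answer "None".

None

Try well-connected → audit, unconnected → no audit:
  If types separate, audit earns payment 193 and no audit earns 118.
  Well-connected: audit gives 193 − 23 = 170; no audit gives 118 − 0 = 118. No deviation. ✓
  Unconnected: no audit gives 118 − 0 = 118; audit gives 193 − 56 = 137. Would deviate. ✗
Try well-connected → no audit, unconnected → audit:
  If types separate, no audit earns payment 193 and audit earns 118.
  Well-connected: no audit gives 193 − 0 = 193; audit gives 118 − 23 = 95. No deviation. ✓
  Unconnected: audit gives 118 − 56 = 62; no audit gives 193 − 0 = 193. Would deviate. ✗
Neither assignment is incentive-compatible.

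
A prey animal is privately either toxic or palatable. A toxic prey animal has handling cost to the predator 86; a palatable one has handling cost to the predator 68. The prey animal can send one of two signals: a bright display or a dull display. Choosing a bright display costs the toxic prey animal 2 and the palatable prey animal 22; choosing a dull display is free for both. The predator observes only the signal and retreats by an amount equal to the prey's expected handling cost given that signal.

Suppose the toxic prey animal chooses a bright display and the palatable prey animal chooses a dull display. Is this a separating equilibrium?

Under separation the predator infers type exactly: bright display → toxic (pays 86), dull display → palatable (pays 68).
Toxic: bright display gives 86 − 2 = 84; dull display gives 68 − 0 = 68. No deviation. ✓
Palatable: dull display gives 68 − 0 = 68; bright display gives 86 − 22 = 64. No deviation. ✓
Both incentive constraints hold.

Yes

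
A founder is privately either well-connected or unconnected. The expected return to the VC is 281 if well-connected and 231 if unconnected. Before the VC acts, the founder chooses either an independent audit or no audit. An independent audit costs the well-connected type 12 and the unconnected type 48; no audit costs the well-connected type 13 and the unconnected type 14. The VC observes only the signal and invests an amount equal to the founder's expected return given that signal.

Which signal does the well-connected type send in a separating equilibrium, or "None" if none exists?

None

Try well-connected → audit, unconnected → no audit:
  If types separate, audit earns payment 281 and no audit earns 231.
  Well-connected: audit gives 281 − 12 = 269; no audit gives 231 − 13 = 218. No deviation. ✓
  Unconnected: no audit gives 231 − 14 = 217; audit gives 281 − 48 = 233. Would deviate. ✗
Try well-connected → no audit, unconnected → audit:
  If types separate, no audit earns payment 281 and audit earns 231.
  Well-connected: no audit gives 281 − 13 = 268; audit gives 231 − 12 = 219. No deviation. ✓
  Unconnected: audit gives 231 − 48 = 183; no audit gives 281 − 14 = 267. Would deviate. ✗
Neither assignment is incentive-compatible.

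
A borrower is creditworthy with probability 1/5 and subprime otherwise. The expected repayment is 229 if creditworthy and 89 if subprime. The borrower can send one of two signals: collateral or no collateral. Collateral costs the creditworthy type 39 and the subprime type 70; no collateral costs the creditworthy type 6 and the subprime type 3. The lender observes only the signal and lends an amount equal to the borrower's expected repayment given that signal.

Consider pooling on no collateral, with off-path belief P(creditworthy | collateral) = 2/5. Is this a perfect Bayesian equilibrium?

At the pooled signal (no collateral) the lender holds the prior 1/5 and pays 1/5·229 + 4/5·89 = 117. Off-path (collateral) belief 2/5 gives 2/5·229 + 3/5·89 = 145.
Creditworthy: no collateral gives 117 − 6 = 111; collateral gives 145 − 39 = 106. Stays. ✓
Subprime: no collateral gives 117 − 3 = 114; collateral gives 145 − 70 = 75. Stays. ✓

Yes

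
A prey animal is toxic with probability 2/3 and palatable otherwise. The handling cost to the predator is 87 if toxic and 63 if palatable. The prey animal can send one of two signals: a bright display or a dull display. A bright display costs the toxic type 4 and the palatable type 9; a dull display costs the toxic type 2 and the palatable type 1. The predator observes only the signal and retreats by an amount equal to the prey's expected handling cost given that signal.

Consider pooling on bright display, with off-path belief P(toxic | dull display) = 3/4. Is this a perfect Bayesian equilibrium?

At the pooled signal (bright display) the predator holds the prior 2/3 and pays 2/3·87 + 1/3·63 = 79. Off-path (dull display) belief 3/4 gives 3/4·87 + 1/4·63 = 81.
Toxic: bright display gives 79 − 4 = 75; dull display gives 81 − 2 = 79. Deviates. ✗
Palatable: bright display gives 79 − 9 = 70; dull display gives 81 − 1 = 80. Deviates. ✗

No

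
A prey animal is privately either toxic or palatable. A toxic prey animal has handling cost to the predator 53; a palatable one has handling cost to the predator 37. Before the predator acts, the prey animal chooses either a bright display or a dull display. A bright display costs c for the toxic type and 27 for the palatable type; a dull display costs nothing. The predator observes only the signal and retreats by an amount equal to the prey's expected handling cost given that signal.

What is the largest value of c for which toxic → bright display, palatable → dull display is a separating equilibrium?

Under separation: bright display → toxic (pays 53); dull display → palatable (pays 37).
Palatable: 37 − 0 = 37 ≥ 53 − 27 = 26. Holds regardless of c. ✓
Toxic: 53 − c ≥ 37 − 0, so c ≤ 53 − 37 = 16.

16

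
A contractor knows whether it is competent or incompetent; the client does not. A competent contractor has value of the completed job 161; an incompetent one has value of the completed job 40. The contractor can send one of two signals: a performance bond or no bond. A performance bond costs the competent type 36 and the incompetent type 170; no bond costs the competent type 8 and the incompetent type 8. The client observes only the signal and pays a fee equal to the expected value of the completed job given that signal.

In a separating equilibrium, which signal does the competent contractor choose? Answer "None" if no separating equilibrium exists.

bond

Try competent → bond, incompetent → no bond:
  Under separation the client infers type exactly: bond → competent (pays 161), no bond → incompetent (pays 40).
  Competent: bond gives 161 − 36 = 125; no bond gives 40 − 8 = 32. No deviation. ✓
  Incompetent: no bond gives 40 − 8 = 32; bond gives 161 − 170 = -9. No deviation. ✓
Both hold — the competent type sends bond.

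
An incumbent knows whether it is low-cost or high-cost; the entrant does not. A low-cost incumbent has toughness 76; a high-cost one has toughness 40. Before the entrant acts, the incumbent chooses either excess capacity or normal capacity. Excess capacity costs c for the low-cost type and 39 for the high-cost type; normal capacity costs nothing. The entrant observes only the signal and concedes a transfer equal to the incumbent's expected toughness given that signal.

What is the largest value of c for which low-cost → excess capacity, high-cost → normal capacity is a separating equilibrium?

36

Under separation: excess capacity → low-cost (pays 76); normal capacity → high-cost (pays 40).
High-cost: 40 − 0 = 40 ≥ 76 − 39 = 37. Holds regardless of c. ✓
Low-cost: 76 − c ≥ 40 − 0, so c ≤ 76 − 40 = 36.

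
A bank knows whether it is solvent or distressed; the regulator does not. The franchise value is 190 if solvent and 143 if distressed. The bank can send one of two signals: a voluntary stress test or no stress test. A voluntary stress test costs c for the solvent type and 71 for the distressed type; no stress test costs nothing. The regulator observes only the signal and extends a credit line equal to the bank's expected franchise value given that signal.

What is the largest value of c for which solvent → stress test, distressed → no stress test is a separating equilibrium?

47

Under separation: stress test → solvent (pays 190); no stress test → distressed (pays 143).
Distressed: 143 − 0 = 143 ≥ 190 − 71 = 119. Holds regardless of c. ✓
Solvent: 190 − c ≥ 143 − 0, so c ≤ 190 − 143 = 47.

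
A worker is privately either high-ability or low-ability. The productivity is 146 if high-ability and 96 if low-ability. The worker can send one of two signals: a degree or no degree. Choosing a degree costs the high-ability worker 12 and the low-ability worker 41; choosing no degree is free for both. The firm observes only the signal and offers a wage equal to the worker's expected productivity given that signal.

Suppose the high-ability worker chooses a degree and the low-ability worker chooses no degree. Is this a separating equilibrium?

Under separation the firm infers type exactly: degree → high-ability (pays 146), no degree → low-ability (pays 96).
High-ability: degree gives 146 − 12 = 134; no degree gives 96 − 0 = 96. No deviation. ✓
Low-ability: no degree gives 96 − 0 = 96; degree gives 146 − 41 = 105. Would deviate. ✗

No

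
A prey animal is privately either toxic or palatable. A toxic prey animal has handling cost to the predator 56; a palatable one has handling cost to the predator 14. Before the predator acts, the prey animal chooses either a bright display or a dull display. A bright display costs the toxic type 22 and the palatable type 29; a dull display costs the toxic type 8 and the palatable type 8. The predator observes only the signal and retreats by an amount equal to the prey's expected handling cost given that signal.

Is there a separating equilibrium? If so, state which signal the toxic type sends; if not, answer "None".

None

Try toxic → bright display, palatable → dull display:
  If types separate, bright display earns payment 56 and dull display earns 14.
  Toxic: bright display gives 56 − 22 = 34; dull display gives 14 − 8 = 6. No deviation. ✓
  Palatable: dull display gives 14 − 8 = 6; bright display gives 56 − 29 = 27. Would deviate. ✗
Try toxic → dull display, palatable → bright display:
  If types separate, dull display earns payment 56 and bright display earns 14.
  Toxic: dull display gives 56 − 8 = 48; bright display gives 14 − 22 = -8. No deviation. ✓
  Palatable: bright display gives 14 − 29 = -15; dull display gives 56 − 8 = 48. Would deviate. ✗
Neither assignment is incentive-compatible.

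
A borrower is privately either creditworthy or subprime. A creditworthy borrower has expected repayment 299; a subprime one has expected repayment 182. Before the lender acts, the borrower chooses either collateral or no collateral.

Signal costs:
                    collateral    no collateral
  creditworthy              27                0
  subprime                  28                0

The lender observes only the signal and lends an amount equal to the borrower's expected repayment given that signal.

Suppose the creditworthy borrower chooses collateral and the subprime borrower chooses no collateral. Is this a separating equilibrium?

If types separate, collateral earns payment 299 and no collateral earns 182.
Creditworthy: collateral gives 299 − 27 = 272; no collateral gives 182 − 0 = 182. No deviation. ✓
Subprime: no collateral gives 182 − 0 = 182; collateral gives 299 − 28 = 271. Would deviate. ✗

No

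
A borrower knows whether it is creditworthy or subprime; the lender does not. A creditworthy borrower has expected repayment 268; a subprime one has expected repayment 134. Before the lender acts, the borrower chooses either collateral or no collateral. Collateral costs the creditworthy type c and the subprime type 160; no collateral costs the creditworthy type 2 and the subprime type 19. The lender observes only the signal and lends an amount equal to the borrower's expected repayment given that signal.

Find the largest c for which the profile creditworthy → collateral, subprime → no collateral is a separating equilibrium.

Under separation: collateral → creditworthy (pays 268); no collateral → subprime (pays 134).
Subprime: 134 − 19 = 115 ≥ 268 − 160 = 108. Holds regardless of c. ✓
Creditworthy: 268 − c ≥ 134 − 2, so c ≤ 268 − 132 = 136.

136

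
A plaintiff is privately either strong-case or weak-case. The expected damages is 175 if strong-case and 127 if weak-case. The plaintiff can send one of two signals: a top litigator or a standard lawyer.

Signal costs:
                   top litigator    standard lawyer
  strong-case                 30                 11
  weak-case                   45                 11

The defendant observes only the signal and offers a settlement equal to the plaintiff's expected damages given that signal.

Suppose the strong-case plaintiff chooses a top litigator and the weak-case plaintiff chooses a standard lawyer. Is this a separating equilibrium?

Under separation the defendant infers type exactly: top litigator → strong-case (pays 175), standard lawyer → weak-case (pays 127).
Strong-case: top litigator gives 175 − 30 = 145; standard lawyer gives 127 − 11 = 116. No deviation. ✓
Weak-case: standard lawyer gives 127 − 11 = 116; top litigator gives 175 − 45 = 130. Would deviate. ✗

No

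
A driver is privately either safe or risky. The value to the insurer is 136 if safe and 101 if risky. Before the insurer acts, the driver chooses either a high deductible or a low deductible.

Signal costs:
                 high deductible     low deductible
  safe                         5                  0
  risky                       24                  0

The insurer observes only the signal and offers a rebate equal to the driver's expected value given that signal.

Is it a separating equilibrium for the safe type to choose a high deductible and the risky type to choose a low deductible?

No

Under separation the insurer infers type exactly: high deductible → safe (pays 136), low deductible → risky (pays 101).
Safe: high deductible gives 136 − 5 = 131; low deductible gives 101 − 0 = 101. No deviation. ✓
Risky: low deductible gives 101 − 0 = 101; high deductible gives 136 − 24 = 112. Would deviate. ✗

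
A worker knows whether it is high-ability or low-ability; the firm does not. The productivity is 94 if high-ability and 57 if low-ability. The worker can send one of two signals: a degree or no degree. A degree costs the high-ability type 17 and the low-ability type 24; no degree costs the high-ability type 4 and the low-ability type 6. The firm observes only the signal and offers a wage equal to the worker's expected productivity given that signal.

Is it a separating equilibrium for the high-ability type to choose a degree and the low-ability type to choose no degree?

No

If types separate, degree earns payment 94 and no degree earns 57.
High-ability: degree gives 94 − 17 = 77; no degree gives 57 − 4 = 53. No deviation. ✓
Low-ability: no degree gives 57 − 6 = 51; degree gives 94 − 24 = 70. Would deviate. ✗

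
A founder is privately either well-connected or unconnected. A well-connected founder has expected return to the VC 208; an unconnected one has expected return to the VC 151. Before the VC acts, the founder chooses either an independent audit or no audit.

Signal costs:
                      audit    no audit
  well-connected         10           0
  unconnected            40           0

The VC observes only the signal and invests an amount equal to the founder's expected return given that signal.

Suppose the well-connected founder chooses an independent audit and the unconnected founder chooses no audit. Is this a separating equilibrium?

Under separation the VC infers type exactly: audit → well-connected (pays 208), no audit → unconnected (pays 151).
Well-connected: audit gives 208 − 10 = 198; no audit gives 151 − 0 = 151. No deviation. ✓
Unconnected: no audit gives 151 − 0 = 151; audit gives 208 − 40 = 168. Would deviate. ✗

No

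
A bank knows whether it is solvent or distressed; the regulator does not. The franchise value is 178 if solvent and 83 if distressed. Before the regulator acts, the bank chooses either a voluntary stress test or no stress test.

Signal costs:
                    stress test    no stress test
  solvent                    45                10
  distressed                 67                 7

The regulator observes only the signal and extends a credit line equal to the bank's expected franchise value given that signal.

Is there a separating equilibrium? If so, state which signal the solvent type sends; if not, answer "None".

None

Try solvent → stress test, distressed → no stress test:
  If types separate, stress test earns payment 178 and no stress test earns 83.
  Solvent: stress test gives 178 − 45 = 133; no stress test gives 83 − 10 = 73. No deviation. ✓
  Distressed: no stress test gives 83 − 7 = 76; stress test gives 178 − 67 = 111. Would deviate. ✗
Try solvent → no stress test, distressed → stress test:
  If types separate, no stress test earns payment 178 and stress test earns 83.
  Solvent: no stress test gives 178 − 10 = 168; stress test gives 83 − 45 = 38. No deviation. ✓
  Distressed: stress test gives 83 − 67 = 16; no stress test gives 178 − 7 = 171. Would deviate. ✗
Neither assignment is incentive-compatible.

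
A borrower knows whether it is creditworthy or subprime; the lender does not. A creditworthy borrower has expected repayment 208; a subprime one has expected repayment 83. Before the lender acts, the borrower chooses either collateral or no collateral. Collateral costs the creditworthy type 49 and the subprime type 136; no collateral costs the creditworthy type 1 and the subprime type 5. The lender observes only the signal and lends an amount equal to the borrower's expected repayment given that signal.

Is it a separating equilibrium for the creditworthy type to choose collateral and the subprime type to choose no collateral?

Yes

Under separation the lender infers type exactly: collateral → creditworthy (pays 208), no collateral → subprime (pays 83).
Creditworthy: collateral gives 208 − 49 = 159; no collateral gives 83 − 1 = 82. No deviation. ✓
Subprime: no collateral gives 83 − 5 = 78; collateral gives 208 − 136 = 72. No deviation. ✓
Neither type gains from mimicking the other.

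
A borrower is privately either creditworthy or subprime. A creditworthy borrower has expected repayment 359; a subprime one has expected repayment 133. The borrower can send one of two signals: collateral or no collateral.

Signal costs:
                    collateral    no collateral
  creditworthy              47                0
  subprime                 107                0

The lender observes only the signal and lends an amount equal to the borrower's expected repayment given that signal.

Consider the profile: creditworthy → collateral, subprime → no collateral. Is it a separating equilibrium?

No

If types separate, collateral earns payment 359 and no collateral earns 133.
Creditworthy: collateral gives 359 − 47 = 312; no collateral gives 133 − 0 = 133. No deviation. ✓
Subprime: no collateral gives 133 − 0 = 133; collateral gives 359 − 107 = 252. Would deviate. ✗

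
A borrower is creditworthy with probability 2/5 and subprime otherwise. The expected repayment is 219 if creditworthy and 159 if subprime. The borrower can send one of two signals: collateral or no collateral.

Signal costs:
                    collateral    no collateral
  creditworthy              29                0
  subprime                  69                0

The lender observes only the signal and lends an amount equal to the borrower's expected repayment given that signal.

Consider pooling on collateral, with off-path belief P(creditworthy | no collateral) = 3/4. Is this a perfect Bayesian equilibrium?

On the equilibrium path (collateral) the lender holds the prior 2/5 and pays 2/5·219 + 3/5·159 = 183. Off-path (no collateral) belief 3/4 gives 3/4·219 + 1/4·159 = 204.
Creditworthy: collateral gives 183 − 29 = 154; no collateral gives 204 − 0 = 204. Deviates. ✗
Subprime: collateral gives 183 − 69 = 114; no collateral gives 204 − 0 = 204. Deviates. ✗

No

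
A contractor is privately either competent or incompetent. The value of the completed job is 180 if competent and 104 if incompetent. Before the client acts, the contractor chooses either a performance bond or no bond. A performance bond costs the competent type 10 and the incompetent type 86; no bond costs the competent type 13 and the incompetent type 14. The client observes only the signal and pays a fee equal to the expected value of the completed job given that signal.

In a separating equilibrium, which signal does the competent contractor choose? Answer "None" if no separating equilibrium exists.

Try competent → bond, incompetent → no bond:
  If types separate, bond earns payment 180 and no bond earns 104.
  Competent: bond gives 180 − 10 = 170; no bond gives 104 − 13 = 91. No deviation. ✓
  Incompetent: no bond gives 104 − 14 = 90; bond gives 180 − 86 = 94. Would deviate. ✗
Try competent → no bond, incompetent → bond:
  If types separate, no bond earns payment 180 and bond earns 104.
  Competent: no bond gives 180 − 13 = 167; bond gives 104 − 10 = 94. No deviation. ✓
  Incompetent: bond gives 104 − 86 = 18; no bond gives 180 − 14 = 166. Would deviate. ✗
Neither assignment is incentive-compatible.

None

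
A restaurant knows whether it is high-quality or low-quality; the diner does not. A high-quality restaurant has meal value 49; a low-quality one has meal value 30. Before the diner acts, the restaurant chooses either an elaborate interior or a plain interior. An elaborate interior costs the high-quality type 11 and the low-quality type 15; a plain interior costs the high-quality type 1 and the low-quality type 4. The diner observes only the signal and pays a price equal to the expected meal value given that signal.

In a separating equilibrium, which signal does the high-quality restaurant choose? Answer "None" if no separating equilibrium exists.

None

Try high-quality → elaborate interior, low-quality → plain interior:
  Under separation the diner infers type exactly: elaborate interior → high-quality (pays 49), plain interior → low-quality (pays 30).
  High-quality: elaborate interior gives 49 − 11 = 38; plain interior gives 30 − 1 = 29. No deviation. ✓
  Low-quality: plain interior gives 30 − 4 = 26; elaborate interior gives 49 − 15 = 34. Would deviate. ✗
Try high-quality → plain interior, low-quality → elaborate interior:
  Under separation the diner infers type exactly: plain interior → high-quality (pays 49), elaborate interior → low-quality (pays 30).
  High-quality: plain interior gives 49 − 1 = 48; elaborate interior gives 30 − 11 = 19. No deviation. ✓
  Low-quality: elaborate interior gives 30 − 15 = 15; plain interior gives 49 − 4 = 45. Would deviate. ✗
Neither assignment is incentive-compatible.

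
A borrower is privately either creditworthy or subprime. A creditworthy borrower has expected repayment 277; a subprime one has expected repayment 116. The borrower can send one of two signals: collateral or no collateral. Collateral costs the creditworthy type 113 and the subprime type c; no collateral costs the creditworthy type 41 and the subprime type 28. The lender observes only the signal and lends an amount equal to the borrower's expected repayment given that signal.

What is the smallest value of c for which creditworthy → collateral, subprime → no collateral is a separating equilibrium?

189

Under separation: collateral → creditworthy (pays 277); no collateral → subprime (pays 116).
Creditworthy: 277 − 113 = 164 ≥ 116 − 41 = 75. Holds regardless of c. ✓
Subprime: 116 − 28 ≥ 277 − c, so c ≥ 277 − 88 = 189.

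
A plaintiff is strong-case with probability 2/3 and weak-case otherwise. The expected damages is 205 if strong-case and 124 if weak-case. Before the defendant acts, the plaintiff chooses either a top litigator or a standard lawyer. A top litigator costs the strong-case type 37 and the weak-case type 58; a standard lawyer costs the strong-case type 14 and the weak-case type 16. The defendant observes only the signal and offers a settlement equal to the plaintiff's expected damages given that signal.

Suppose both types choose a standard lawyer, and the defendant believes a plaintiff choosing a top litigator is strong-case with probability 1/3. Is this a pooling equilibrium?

Yes

On the equilibrium path (standard lawyer) the defendant holds the prior 2/3 and pays 2/3·205 + 1/3·124 = 178. Off-path (top litigator) belief 1/3 gives 1/3·205 + 2/3·124 = 151.
Strong-case: standard lawyer gives 178 − 14 = 164; top litigator gives 151 − 37 = 114. Stays. ✓
Weak-case: standard lawyer gives 178 − 16 = 162; top litigator gives 151 − 58 = 93. Stays. ✓
Beliefs are Bayes-consistent on-path and both types best-respond.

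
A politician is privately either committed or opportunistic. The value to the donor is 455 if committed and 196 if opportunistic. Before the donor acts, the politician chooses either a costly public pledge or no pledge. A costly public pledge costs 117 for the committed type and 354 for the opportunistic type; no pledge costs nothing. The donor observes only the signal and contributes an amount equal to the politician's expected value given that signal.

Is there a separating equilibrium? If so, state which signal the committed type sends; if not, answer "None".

pledge

Try committed → pledge, opportunistic → no pledge:
  If types separate, pledge earns payment 455 and no pledge earns 196.
  Committed: pledge gives 455 − 117 = 338; no pledge gives 196 − 0 = 196. No deviation. ✓
  Opportunistic: no pledge gives 196 − 0 = 196; pledge gives 455 − 354 = 101. No deviation. ✓
Both hold — the committed type sends pledge.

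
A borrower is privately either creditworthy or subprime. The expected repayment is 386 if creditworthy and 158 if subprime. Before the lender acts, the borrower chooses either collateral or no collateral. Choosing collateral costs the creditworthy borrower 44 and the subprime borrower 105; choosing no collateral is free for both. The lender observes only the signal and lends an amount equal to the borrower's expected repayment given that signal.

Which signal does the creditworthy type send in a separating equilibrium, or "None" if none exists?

Try creditworthy → collateral, subprime → no collateral:
  If types separate, collateral earns payment 386 and no collateral earns 158.
  Creditworthy: collateral gives 386 − 44 = 342; no collateral gives 158 − 0 = 158. No deviation. ✓
  Subprime: no collateral gives 158 − 0 = 158; collateral gives 386 − 105 = 281. Would deviate. ✗
Try creditworthy → no collateral, subprime → collateral:
  If types separate, no collateral earns payment 386 and collateral earns 158.
  Creditworthy: no collateral gives 386 − 0 = 386; collateral gives 158 − 44 = 114. No deviation. ✓
  Subprime: collateral gives 158 − 105 = 53; no collateral gives 386 − 0 = 386. Would deviate. ✗
Neither assignment is incentive-compatible.

None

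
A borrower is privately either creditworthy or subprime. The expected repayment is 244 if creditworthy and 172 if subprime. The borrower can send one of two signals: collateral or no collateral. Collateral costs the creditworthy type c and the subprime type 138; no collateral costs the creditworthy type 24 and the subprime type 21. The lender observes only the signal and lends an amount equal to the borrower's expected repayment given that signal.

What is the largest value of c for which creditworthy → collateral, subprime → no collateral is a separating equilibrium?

96

Under separation: collateral → creditworthy (pays 244); no collateral → subprime (pays 172).
Subprime: 172 − 21 = 151 ≥ 244 − 138 = 106. Holds regardless of c. ✓
Creditworthy: 244 − c ≥ 172 − 24, so c ≤ 244 − 148 = 96.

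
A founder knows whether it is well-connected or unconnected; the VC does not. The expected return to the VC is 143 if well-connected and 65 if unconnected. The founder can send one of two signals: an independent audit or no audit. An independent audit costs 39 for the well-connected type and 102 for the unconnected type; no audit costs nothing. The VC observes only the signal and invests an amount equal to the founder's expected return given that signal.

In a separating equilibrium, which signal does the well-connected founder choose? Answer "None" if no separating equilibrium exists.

audit

Try well-connected → audit, unconnected → no audit:
  Under separation the VC infers type exactly: audit → well-connected (pays 143), no audit → unconnected (pays 65).
  Well-connected: audit gives 143 − 39 = 104; no audit gives 65 − 0 = 65. No deviation. ✓
  Unconnected: no audit gives 65 − 0 = 65; audit gives 143 − 102 = 41. No deviation. ✓
Both hold — the well-connected type sends audit.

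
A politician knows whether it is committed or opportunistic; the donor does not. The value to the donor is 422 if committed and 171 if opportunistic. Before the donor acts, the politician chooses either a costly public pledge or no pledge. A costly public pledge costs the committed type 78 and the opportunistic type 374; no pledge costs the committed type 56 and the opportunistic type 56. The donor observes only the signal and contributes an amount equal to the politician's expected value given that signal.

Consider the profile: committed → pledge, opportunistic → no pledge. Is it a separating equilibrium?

Yes

Under separation the donor infers type exactly: pledge → committed (pays 422), no pledge → opportunistic (pays 171).
Committed: pledge gives 422 − 78 = 344; no pledge gives 171 − 56 = 115. No deviation. ✓
Opportunistic: no pledge gives 171 − 56 = 115; pledge gives 422 − 374 = 48. No deviation. ✓
Neither type gains from mimicking the other.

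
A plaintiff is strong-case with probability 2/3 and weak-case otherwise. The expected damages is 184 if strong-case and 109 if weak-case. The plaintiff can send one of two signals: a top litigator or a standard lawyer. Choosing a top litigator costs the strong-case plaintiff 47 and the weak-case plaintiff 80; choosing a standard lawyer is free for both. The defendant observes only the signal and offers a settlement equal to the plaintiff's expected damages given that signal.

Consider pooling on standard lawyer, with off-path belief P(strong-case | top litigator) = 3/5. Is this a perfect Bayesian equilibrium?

Yes

At the pooled signal (standard lawyer) the defendant holds the prior 2/3 and pays 2/3·184 + 1/3·109 = 159. Off-path (top litigator) belief 3/5 gives 3/5·184 + 2/5·109 = 154.
Strong-case: standard lawyer gives 159 − 0 = 159; top litigator gives 154 − 47 = 107. Stays. ✓
Weak-case: standard lawyer gives 159 − 0 = 159; top litigator gives 154 − 80 = 74. Stays. ✓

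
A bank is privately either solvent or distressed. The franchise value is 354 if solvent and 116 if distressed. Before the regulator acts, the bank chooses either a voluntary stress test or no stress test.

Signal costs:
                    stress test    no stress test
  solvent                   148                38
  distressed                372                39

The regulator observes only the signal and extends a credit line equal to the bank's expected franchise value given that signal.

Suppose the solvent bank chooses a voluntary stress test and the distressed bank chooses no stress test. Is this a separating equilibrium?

Yes

Under separation the regulator infers type exactly: stress test → solvent (pays 354), no stress test → distressed (pays 116).
Solvent: stress test gives 354 − 148 = 206; no stress test gives 116 − 38 = 78. No deviation. ✓
Distressed: no stress test gives 116 − 39 = 77; stress test gives 354 − 372 = -18. No deviation. ✓
Both incentive constraints hold.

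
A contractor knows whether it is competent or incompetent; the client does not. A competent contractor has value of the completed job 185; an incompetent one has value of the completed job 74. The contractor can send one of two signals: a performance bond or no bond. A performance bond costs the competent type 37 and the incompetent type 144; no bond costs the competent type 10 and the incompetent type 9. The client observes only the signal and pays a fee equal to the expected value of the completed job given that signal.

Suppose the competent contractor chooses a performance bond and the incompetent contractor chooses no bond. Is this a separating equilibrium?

Under separation the client infers type exactly: bond → competent (pays 185), no bond → incompetent (pays 74).
Competent: bond gives 185 − 37 = 148; no bond gives 74 − 10 = 64. No deviation. ✓
Incompetent: no bond gives 74 − 9 = 65; bond gives 185 − 144 = 41. No deviation. ✓
Neither type gains from mimicking the other.

Yes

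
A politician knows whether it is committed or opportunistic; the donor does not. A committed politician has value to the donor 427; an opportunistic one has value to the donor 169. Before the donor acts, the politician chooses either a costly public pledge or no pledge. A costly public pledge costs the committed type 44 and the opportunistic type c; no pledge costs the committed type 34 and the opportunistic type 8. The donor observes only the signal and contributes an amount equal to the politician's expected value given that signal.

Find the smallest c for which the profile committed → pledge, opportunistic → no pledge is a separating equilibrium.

266

Under separation: pledge → committed (pays 427); no pledge → opportunistic (pays 169).
Committed: 427 − 44 = 383 ≥ 169 − 34 = 135. Holds regardless of c. ✓
Opportunistic: 169 − 8 ≥ 427 − c, so c ≥ 427 − 161 = 266.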